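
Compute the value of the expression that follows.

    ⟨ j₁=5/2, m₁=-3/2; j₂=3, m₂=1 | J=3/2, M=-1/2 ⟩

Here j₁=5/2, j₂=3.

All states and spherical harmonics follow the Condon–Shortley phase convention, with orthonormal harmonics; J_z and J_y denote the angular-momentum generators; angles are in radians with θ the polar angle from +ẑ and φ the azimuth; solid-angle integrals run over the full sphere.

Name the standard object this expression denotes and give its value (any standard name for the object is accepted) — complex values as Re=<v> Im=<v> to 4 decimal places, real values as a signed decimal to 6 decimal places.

This is a Clebsch–Gordan (vector-coupling) coefficient.
j₁+j₂−J=4  J+j₁−j₂=1  J−j₁+j₂=2  j₁+j₂+J+1=8
(j₁±m₁, j₂±m₂, J±M) = (1,4,4,2,1,2)
P² = 384/35
sum k=3..4:
  [3] −1/6 = -1/6
  [4] +1/48 = 1/48
S = -7/48
C² = P²·S² = 7/30 ; C = -0.483046

Clebsch–Gordan coefficient, −√(7/30) ≈ -0.483046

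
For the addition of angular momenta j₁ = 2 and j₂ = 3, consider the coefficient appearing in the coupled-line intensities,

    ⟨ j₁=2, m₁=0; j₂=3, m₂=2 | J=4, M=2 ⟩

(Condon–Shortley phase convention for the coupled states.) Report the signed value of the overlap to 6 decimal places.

triangle: 1!·3!·5!/10! = 720/3628800
(j±m)!: 2!·2!·5!·1!·6!·2! = 691200
prefactor² = (2J+1)·Δ·N² = 8640/7
  k=0: +1/(0!·1!·2!·5!·1!·0!) = 1/240
  k=1: −1/(1!·0!·1!·4!·2!·1!) = -1/48
Σ = -1/60  ⇒  CG² = 8640/7·(-1/60)² = 12/35
CG = −√(12/35) = -0.585540

-0.585540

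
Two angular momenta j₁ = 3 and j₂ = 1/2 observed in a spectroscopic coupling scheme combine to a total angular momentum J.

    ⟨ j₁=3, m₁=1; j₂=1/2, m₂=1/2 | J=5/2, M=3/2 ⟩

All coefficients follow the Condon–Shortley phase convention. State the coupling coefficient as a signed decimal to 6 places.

−√(2/7) ≈ -0.534522

√[6·1!5!0!/7! · 4!2!1!0!4!1!] = √(1152/7)
  +(−1)^1/∏(1,0,1,0,4,0)! = -1/24  (running -1/24)
⟨..|..⟩ = √(1152/7)·(-1/24) = -0.534522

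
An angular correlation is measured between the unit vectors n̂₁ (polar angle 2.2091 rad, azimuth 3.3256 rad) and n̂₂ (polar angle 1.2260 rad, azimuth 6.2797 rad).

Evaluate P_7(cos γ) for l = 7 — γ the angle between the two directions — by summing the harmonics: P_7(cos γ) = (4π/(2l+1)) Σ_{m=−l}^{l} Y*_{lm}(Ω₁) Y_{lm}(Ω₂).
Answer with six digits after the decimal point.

0.060803

Term-by-term m-sum for l=7 (normalisation 4π/15 = 0.837758):
  m=-7: (-0.03006 - 0.10347j) × (0.32694 + 0.00798j) = -0.00900 - 0.03407j  (running Σ = -0.00900 - 0.03407j)
  m=-6: (-0.13460 - 0.26712j) × (0.43937 + 0.00919j) = -0.05668 - 0.11860j  (running Σ = -0.06569 - 0.15267j)
  m=-5: (-0.26848 - 0.35261j) × (0.13144 + 0.00229j) = -0.03448 - 0.04696j  (running Σ = -0.10017 - 0.19963j)
  m=-4: (-0.21776 - 0.19725j) × (-0.29476 - 0.00411j) = 0.06337 + 0.05904j  (running Σ = -0.03679 - 0.14060j)
  m=-3: (0.11749 + 0.07236j) × (-0.24658 - 0.00258j) = -0.02878 - 0.01815j  (running Σ = -0.06558 - 0.15874j)
  m=-2: (0.33821 + 0.13041j) × (0.20138 + 0.00140j) = 0.06793 + 0.02674j  (running Σ = 0.00235 - 0.13201j)
  m=-1: (0.01338 + 0.00249j) × (0.27666 + 0.00096j) = 0.00370 + 0.00070j  (running Σ = 0.00605 - 0.13130j)
  m=0: (-0.35325 + 0.00000j) × (-0.17120 + 0.00000j) = 0.06048 + 0.00000j  (running Σ = 0.06653 - 0.13130j)
  m=1: (-0.01338 + 0.00249j) × (-0.27666 + 0.00096j) = 0.00370 - 0.00070j  (running Σ = 0.07023 - 0.13201j)
  m=2: (0.33821 - 0.13041j) × (0.20138 - 0.00140j) = 0.06793 - 0.02674j  (running Σ = 0.13816 - 0.15874j)
  m=3: (-0.11749 + 0.07236j) × (0.24658 - 0.00258j) = -0.02878 + 0.01815j  (running Σ = 0.10937 - 0.14060j)
  m=4: (-0.21776 + 0.19725j) × (-0.29476 + 0.00411j) = 0.06337 - 0.05904j  (running Σ = 0.17275 - 0.19963j)
  m=5: (0.26848 - 0.35261j) × (-0.13144 + 0.00229j) = -0.03448 + 0.04696j  (running Σ = 0.13827 - 0.15267j)
  m=6: (-0.13460 + 0.26712j) × (0.43937 - 0.00919j) = -0.05668 + 0.11860j  (running Σ = 0.08158 - 0.03407j)
  m=7: (0.03006 - 0.10347j) × (-0.32694 + 0.00798j) = -0.00900 + 0.03407j  (running Σ = 0.07258 + 0.00000j)
Accumulated sum 0.07258 + 0.00000j; after 4π/(2l+1) scaling, 0.06080 + 0.00000j ⇒ P_7 = 0.060803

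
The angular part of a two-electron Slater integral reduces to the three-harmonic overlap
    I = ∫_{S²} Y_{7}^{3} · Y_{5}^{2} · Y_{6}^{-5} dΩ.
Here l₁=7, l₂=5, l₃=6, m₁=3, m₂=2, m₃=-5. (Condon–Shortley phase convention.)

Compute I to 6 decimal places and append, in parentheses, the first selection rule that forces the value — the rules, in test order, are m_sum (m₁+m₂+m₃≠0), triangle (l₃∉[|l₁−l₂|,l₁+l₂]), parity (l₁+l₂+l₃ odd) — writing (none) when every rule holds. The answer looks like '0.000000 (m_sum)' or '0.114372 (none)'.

-0.138752 (none)

Checks pass: Σm=0; 18 even; l₃=6∈[2,12].
(2·7+1)(2·5+1)(2·6+1) = 2145
Δ: 6! 8! 4! / 19! → 1/174594420
sum: t=1:−1/4147200 t=2:+1/207360 t=3:−1/82944 t=4:+1/207360 t=5:−1/4147200 = -1/345600
3j²(7 5 6; 0 0 0) = Δ·Π!·Σ² = 420/46189  (sign -1)
sum: t=3:−1/4354560 t=4:+1/11612160 = -1/6967296
3j²(7 5 6; 3 2 -5) = Δ·Π!·Σ² = 625/50388  (sign +1)
combine: 4πI² = 2145·420/46189·625/50388 = 328125/1356277
take √, sign -1: I = -0.13875241
No selection rule forces the value: the integral is nonzero (none).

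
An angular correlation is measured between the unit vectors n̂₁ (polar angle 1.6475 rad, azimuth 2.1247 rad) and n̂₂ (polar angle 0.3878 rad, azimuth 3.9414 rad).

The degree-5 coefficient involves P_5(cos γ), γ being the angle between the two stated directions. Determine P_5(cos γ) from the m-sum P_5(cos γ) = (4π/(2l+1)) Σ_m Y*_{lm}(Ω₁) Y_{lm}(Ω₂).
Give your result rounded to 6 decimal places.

Addition theorem: P_5(cos γ) = (4π/11) Σ_m Y*_{lm}(Ω₁) Y_{lm}(Ω₂), m = −5…5:
  term(m=-5) = -0.00155 - 0.00055j   from Y*(Ω₁)=-0.16627 - 0.42605j, Y(Ω₂)=0.00235 - 0.00271j
  term(m=-4) = -0.00171 + 0.00257j   from Y*(Ω₁)=0.06681 - 0.08883j, Y(Ω₂)=-0.02774 + 0.00160j
  term(m=-3) = -0.02743 - 0.03018j   from Y*(Ω₁)=-0.32344 - 0.02949j, Y(Ω₂)=0.09255 + 0.08488j
  term(m=-2) = -0.03940 + 0.02111j   from Y*(Ω₁)=-0.05665 - 0.11348j, Y(Ω₂)=-0.01016 - 0.35232j
  term(m=-1) = -0.03827 - 0.15249j   from Y*(Ω₁)=-0.15429 + 0.24946j, Y(Ω₂)=-0.37350 + 0.38442j
  term(m=+0) = -0.01813 + 0.00000j   from Y*(Ω₁)=-0.13076 + 0.00000j, Y(Ω₂)=0.13861 + 0.00000j
  term(m=+1) = -0.03827 + 0.15249j   from Y*(Ω₁)=0.15429 + 0.24946j, Y(Ω₂)=0.37350 + 0.38442j
  term(m=+2) = -0.03940 - 0.02111j   from Y*(Ω₁)=-0.05665 + 0.11348j, Y(Ω₂)=-0.01016 + 0.35232j
  term(m=+3) = -0.02743 + 0.03018j   from Y*(Ω₁)=0.32344 - 0.02949j, Y(Ω₂)=-0.09255 + 0.08488j
  term(m=+4) = -0.00171 - 0.00257j   from Y*(Ω₁)=0.06681 + 0.08883j, Y(Ω₂)=-0.02774 - 0.00160j
  term(m=+5) = -0.00155 + 0.00055j   from Y*(Ω₁)=0.16627 - 0.42605j, Y(Ω₂)=-0.00235 - 0.00271j
Accumulated sum -0.23486 - 0.00000j; after 4π/(2l+1) scaling, -0.26830 - 0.00000j ⇒ P_5 = -0.268302

-0.268302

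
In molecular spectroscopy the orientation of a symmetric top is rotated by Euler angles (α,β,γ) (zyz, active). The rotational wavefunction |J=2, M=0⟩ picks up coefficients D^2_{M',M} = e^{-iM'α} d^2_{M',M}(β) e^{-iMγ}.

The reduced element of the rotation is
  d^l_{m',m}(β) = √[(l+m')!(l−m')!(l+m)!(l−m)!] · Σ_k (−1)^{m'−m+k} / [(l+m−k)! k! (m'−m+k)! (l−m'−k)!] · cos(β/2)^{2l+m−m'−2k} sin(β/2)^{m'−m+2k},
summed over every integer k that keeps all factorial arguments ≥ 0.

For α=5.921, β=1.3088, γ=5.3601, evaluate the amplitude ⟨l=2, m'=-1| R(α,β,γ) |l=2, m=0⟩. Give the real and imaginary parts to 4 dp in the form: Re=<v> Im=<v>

Split into d^2_{-1,0}(β=1.3088) × two z-phases.
c=cos(1.308800/2)=0.793413, s=sin(1.308800/2)=0.608683; N=√[1·6·2·2]=4.898979
k: max(0,(0)−(-1))=1 … min(2+(0),2−(-1))=2
  k=1: (−1)^0·4.8990/(2)·0.7934^3·0.6087^1 = +0.744673
  k=2: (−1)^1·4.8990/(2)·0.7934^1·0.6087^3 = -0.438278
d^2_{-1,0}(1.3088) = +0.744673 -0.438278 = +0.306395
Attach z-rotation phases: D = e^{-i(-1)(5.9210)}·(+0.306395)·e^{-i(0)(5.3601)} = +0.286518-0.108561i

Re=0.2865 Im=-0.1086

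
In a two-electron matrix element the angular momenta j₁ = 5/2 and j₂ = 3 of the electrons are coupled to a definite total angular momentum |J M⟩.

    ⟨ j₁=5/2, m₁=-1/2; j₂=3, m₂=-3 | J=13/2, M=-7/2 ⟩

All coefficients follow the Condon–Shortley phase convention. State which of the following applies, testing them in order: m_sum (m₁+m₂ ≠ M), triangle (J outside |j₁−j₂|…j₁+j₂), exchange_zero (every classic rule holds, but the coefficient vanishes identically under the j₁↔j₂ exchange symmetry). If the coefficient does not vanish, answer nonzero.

triangle

m-sum: m₁+m₂ = -1/2+(-3) = -7/2, M = -7/2  ✓
triangle: need |j₁−j₂| ≤ J ≤ j₁+j₂, i.e. J ∈ [1/2, 11/2]; J = 13/2 is outside ✗ ⇒ coefficient is 0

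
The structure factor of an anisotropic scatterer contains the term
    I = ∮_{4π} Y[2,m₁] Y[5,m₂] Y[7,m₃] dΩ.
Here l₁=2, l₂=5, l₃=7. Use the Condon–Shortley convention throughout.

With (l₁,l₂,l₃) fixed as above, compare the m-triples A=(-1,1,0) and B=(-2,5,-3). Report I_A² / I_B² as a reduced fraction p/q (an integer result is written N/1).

245/1

Same 2,5,7: normalisation and zero-m 3j drop out of the ratio.
A: Δ: 0! 4! 10! / 15! → 1/15015; sum: t=0:+1/103680 = 1/103680; 3j²(2 5 7; -1 1 0) = Δ·Π!·Σ² = 7/429  (sign -1)
B: Δ: 0! 4! 10! / 15! → 1/15015; sum: t=0:+1/87091200 = 1/87091200; 3j²(2 5 7; -2 5 -3) = Δ·Π!·Σ² = 1/15015  (sign +1)
I_A²/I_B² = (7/429)/(1/15015) = 245/1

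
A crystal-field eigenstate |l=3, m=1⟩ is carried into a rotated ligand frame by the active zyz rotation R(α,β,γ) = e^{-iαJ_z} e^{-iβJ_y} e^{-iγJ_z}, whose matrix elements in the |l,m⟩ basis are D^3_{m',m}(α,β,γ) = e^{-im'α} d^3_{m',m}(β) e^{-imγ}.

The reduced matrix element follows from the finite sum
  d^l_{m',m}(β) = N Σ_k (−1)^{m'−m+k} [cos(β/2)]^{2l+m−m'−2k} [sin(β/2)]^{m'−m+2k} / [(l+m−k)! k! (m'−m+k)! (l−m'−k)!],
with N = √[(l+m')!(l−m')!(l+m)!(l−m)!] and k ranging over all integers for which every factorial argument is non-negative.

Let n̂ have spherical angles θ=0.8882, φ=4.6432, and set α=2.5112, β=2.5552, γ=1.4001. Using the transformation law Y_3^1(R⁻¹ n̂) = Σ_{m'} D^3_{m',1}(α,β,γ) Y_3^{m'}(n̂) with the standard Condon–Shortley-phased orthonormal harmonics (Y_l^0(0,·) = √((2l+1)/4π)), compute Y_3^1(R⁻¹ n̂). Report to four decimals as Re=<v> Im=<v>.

Need the full column D^3_{m',1} for m'=−3..3 at α=2.5112, β=2.5552, γ=1.4001.
cos(β/2)=0.289014, sin(β/2)=0.957325
d^3_{-3,1}: single k=4 term ⇒ +0.271719;  D = +0.268681-0.040521i
d^3_{-2,1}: k∈[3..4] ⇒ +0.133956 -0.734878 = -0.600922;  D = +0.532818+0.277870i
d^3_{-1,1}: k∈[2..4] ⇒ +0.038366 -0.561260 +0.769762 = +0.246867;  D = +0.109529+0.221239i
d^3_{0,1}: k∈[1..3] ⇒ +0.006687 -0.220113 +0.805019 = +0.591593;  D = +0.100493-0.582995i
d^3_{1,1}: k∈[0..2] ⇒ +0.000583 -0.051154 +0.420945 = +0.370374;  D = -0.265971+0.257752i
d^3_{2,1}: k∈[0..1] ⇒ -0.006105 +0.133956 = +0.127852;  D = +0.126613-0.017754i
d^3_{3,1}: single k=0 term ⇒ +0.024765;  D = -0.021838-0.011679i
Y_3^{m'}(θ=0.8882,φ=4.6432) and Σ D·Y over m':
  (+0.2687-0.0405i)·(+0.0402-0.1907i)  (+0.5328+0.2779i)·(-0.3844-0.0535i)  (+0.1095+0.2212i)·(-0.0172+0.2476i)  (+0.1005-0.5830i)·(-0.2379+0.0000i)  (-0.2660+0.2578i)·(+0.0172+0.2476i)  (+0.1266-0.0178i)·(-0.3844+0.0535i)  (-0.0218-0.0117i)·(-0.0402-0.1907i)
Y_3^1(R⁻¹ n̂) = -0.384896-0.069424i

Re=-0.3849 Im=-0.0694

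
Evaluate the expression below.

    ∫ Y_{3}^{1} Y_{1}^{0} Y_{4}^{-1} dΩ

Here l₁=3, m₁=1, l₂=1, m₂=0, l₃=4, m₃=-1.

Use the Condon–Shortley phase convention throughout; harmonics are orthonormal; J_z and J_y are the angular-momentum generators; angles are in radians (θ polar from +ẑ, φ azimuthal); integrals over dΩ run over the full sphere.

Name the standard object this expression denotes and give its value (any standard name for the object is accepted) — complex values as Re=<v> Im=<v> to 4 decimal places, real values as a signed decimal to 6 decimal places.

Gaunt coefficient, -0.238414

This is a Gaunt coefficient — the integral of a triple product of spherical harmonics over the sphere.
m-sum 0 ✓  L=8 even ✓  2≤4≤4 ✓
Π(2lᵢ+1) = 7×3×9 = 189
triangle coeff Δ(3,1,4) = 1/252
Σ_t [0,0]: t=0:+1/36 = 1/36
(3j)²=4/63 [(3 1 4; 0 0 0)], sign=+1
Σ_t [0,0]: t=0:+1/48 = 1/48
(3j)²=5/84 [(3 1 4; 1 0 -1)], sign=-1
⇒ 4πI² = 5/7
I = (-1)√(5/7/(4π)) = -0.23841361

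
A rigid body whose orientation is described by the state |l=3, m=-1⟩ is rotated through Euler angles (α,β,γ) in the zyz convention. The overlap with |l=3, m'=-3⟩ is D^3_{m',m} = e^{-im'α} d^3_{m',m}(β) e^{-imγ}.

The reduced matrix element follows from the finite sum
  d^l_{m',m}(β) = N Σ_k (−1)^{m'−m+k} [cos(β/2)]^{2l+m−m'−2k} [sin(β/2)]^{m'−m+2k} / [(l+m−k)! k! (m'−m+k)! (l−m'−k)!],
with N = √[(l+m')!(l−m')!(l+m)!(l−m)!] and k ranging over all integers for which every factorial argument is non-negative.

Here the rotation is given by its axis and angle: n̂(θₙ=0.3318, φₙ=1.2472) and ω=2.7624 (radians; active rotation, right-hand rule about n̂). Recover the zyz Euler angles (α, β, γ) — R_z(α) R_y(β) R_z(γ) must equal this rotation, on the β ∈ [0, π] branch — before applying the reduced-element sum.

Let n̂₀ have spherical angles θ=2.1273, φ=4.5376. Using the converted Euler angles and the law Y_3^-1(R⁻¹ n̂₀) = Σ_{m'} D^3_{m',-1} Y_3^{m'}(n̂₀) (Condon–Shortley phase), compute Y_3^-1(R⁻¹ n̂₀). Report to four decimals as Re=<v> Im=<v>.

Re=-0.2487 Im=-0.3466

Axis–angle → zyz. n̂ = (sinθₙcosφₙ, sinθₙsinφₙ, cosθₙ) = (+0.103580, +0.308839, +0.945458), ω = 2.7624.
R = I cosω + sinω [n̂]ₓ + (1−cosω) n̂n̂ᵀ gives
  R = [-0.908268, -0.288274, +0.303227; +0.411687, -0.744977, +0.524903; +0.074581, +0.601588, +0.795318]
β = atan2(√(R₁₃²+R₂₃²), R₃₃) = 0.651265; α = atan2(R₂₃, R₁₃) mod 2π = 1.046949; γ = atan2(R₃₂, −R₃₁) mod 2π = 1.694141
Need the full column D^3_{m',-1} for m'=−3..3 at α=1.0469, β=0.6513, γ=1.6941.
cos(β/2)=0.947449, sin(β/2)=0.319908
d^3_{-3,-1}: single k=2 term ⇒ +0.319388;  D = +0.039058-0.316991i
d^3_{-2,-1}: k∈[1..2] ⇒ +0.772331 -0.176105 = +0.596226;  D = -0.475925-0.359138i
d^3_{-1,-1}: k∈[0..2] ⇒ +0.723326 -0.659725 +0.056411 = +0.120011;  D = -0.110514+0.046790i
d^3_{0,-1}: k∈[0..2] ⇒ -0.846046 +0.289371 -0.010997 = -0.567672;  D = +0.069842-0.563360i
d^3_{1,-1}: k∈[0..2] ⇒ +0.494794 -0.075215 +0.001072 = +0.420651;  D = +0.335587+0.253631i
d^3_{2,-1}: k∈[0..1] ⇒ -0.176105 +0.010039 = -0.166067;  D = -0.152973+0.064632i
d^3_{3,-1}: single k=0 term ⇒ +0.036413;  D = +0.004507-0.036133i
Y_3^{m'}(θ=2.1273,φ=4.5376) and Σ D·Y over m':
  (+0.0391-0.3170i)·(+0.1279-0.2211i)  (-0.4759-0.3591i)·(+0.3657+0.1333i)  (-0.1105+0.0468i)·(-0.0189+0.1068i)  (+0.0698-0.5634i)·(+0.3164+0.0000i)  (+0.3356+0.2536i)·(+0.0189+0.1068i)  (-0.1530+0.0646i)·(+0.3657-0.1333i)  (+0.0045-0.0361i)·(-0.1279-0.2211i)
Y_3^-1(R⁻¹ n̂) = -0.248706-0.346587i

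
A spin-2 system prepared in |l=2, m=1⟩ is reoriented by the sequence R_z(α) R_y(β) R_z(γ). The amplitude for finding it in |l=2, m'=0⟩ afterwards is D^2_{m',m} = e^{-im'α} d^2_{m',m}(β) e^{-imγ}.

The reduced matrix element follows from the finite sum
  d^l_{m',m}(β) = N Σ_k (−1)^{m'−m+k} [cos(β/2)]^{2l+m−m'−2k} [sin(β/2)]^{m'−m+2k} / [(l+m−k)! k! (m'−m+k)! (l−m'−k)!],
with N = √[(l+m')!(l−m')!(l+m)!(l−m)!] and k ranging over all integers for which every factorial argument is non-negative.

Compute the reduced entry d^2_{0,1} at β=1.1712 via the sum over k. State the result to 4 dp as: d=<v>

d=0.4389

d^2_{0,1}(β=1.1712) via the finite sum:
Half-angle: c=0.833381, s=0.552700. N=√(2·2·6·1)=4.898979
The bounds max(0,m−m')=1 and min(l+m,l−m')=2 give 2 terms
  k=1: (−1)^0·4.8990/(2)·0.8334^3·0.5527^1 = +0.783601
  k=2: (−1)^1·4.8990/(2)·0.8334^1·0.5527^3 = -0.344656
d^2_{0,1}(1.1712) = +0.783601 -0.344656 = +0.438945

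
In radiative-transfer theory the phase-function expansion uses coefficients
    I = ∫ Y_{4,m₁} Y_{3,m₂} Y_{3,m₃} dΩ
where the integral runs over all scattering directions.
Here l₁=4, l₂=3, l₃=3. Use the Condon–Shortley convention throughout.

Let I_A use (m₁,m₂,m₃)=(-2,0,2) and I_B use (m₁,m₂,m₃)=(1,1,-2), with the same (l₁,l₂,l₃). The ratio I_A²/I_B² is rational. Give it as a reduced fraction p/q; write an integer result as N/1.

3/32

Same 4,3,3: normalisation and zero-m 3j drop out of the ratio.
A: Δ: 4! 4! 2! / 11! → 1/34650; sum: t=2:+1/96 t=3:−1/72 = -1/288; 3j²(4 3 3; -2 0 2) = Δ·Π!·Σ² = 1/462  (sign +1)
B: Δ: 4! 4! 2! / 11! → 1/34650; sum: t=2:+1/48 t=3:−1/144 = 1/72; 3j²(4 3 3; 1 1 -2) = Δ·Π!·Σ² = 16/693  (sign -1)
I_A²/I_B² = (1/462)/(16/693) = 3/32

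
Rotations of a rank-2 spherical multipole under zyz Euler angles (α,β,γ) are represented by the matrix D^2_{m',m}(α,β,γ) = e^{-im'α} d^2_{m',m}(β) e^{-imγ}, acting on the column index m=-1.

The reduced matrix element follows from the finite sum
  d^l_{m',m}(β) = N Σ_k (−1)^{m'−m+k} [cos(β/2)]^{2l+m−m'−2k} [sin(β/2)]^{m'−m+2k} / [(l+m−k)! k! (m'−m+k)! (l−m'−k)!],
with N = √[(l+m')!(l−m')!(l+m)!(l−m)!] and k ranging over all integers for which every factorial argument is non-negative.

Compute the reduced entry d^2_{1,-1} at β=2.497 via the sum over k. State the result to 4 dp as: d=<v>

d=-0.5386

d^2_{1,-1}(β=2.4970) via the finite sum:
With c≡cos(β/2)=0.316745 and s≡sin(β/2)=0.948511, N=[6·1·1·6]^{1/2}=6.000000
Admissible k: 0..1 (factorial args all ≥0)
  k=0: (−1)^2·6.0000/(2)·0.3167^2·0.9485^2 = +0.270786
  k=1: (−1)^3·6.0000/(6)·0.3167^0·0.9485^4 = -0.809410
d^2_{1,-1}(2.4970) = +0.270786 -0.809410 = -0.538624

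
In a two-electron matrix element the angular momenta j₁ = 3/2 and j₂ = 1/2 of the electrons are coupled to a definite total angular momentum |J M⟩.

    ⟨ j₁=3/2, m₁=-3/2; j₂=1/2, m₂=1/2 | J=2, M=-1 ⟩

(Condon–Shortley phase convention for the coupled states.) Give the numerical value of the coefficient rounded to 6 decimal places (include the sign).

+0.500000  (= +√(1/4))

j₁+j₂−J=0  J+j₁−j₂=3  J−j₁+j₂=1  j₁+j₂+J+1=5
(j₁±m₁, j₂±m₂, J±M) = (0,3,1,0,1,3)
P² = 9
sum k=0..0:
  [0] +1/6 = 1/6
S = 1/6
C² = P²·S² = 1/4 ; C = +0.500000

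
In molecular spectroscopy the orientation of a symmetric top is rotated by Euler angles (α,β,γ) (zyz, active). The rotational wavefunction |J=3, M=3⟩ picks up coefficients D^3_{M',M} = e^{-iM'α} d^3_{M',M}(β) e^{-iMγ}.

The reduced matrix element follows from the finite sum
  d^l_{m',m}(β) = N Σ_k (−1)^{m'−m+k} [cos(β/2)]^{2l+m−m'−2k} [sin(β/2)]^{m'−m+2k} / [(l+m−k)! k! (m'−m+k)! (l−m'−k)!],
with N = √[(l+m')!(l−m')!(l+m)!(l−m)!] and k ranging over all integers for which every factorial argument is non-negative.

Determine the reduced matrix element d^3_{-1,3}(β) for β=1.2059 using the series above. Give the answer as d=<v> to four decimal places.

d=0.2717

d^3_{-1,3}(β=1.2059) via the finite sum:
c=cos(1.205900/2)=0.823666, s=sin(1.205900/2)=0.567075; N=√[2·24·720·1]=185.903201
k∈{4} keeps every argument non-negative
  k=4: (−1)^0·185.9032/(48)·0.8237^2·0.5671^4 = +0.271712
d^3_{-1,3}(1.2059) = +0.271712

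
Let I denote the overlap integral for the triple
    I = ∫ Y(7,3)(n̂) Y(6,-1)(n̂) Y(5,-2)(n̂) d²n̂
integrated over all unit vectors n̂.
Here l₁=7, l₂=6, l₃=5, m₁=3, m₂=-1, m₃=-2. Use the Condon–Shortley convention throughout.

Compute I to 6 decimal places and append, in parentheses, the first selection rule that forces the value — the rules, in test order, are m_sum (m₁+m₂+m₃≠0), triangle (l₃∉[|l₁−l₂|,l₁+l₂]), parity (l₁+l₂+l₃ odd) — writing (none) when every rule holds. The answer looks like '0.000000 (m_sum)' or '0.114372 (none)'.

m-sum 0 ✓  L=18 even ✓  1≤5≤13 ✓
Π(2lᵢ+1) = 15×13×11 = 2145
triangle coeff Δ(7,6,5) = 1/174594420
Σ_t [2,6]: t=2:+1/4147200 t=3:−1/207360 t=4:+1/82944 t=5:−1/207360 t=6:+1/4147200 = 1/345600
(3j)²=420/46189 [(7 6 5; 0 0 0)], sign=-1
Σ_t [1,4]: t=1:−1/4354560 t=2:+1/414720 t=3:−1/345600 t=4:+1/2488320 = -1/3225600
(3j)²=81/92378 [(7 6 5; 3 -1 -2)], sign=+1
⇒ 4πI² = 255150/14919047
I = (-1)√(255150/14919047/(4π)) = -0.03689116
No selection rule forces the value: the integral is nonzero (none).

-0.036891 (none)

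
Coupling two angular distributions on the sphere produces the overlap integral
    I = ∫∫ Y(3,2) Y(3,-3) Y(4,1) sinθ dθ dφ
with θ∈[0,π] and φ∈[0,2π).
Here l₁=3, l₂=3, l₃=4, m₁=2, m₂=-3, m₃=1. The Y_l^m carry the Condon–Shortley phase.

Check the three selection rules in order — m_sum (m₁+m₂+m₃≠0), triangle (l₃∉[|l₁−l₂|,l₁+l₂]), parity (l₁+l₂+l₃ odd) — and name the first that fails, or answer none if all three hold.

none

Σmᵢ = 0  ✓
l₃∈[|l₁−l₂|,l₁+l₂]=[0,6], have l₃=4  ✓
Σlᵢ = 10 ⇒ even  ✓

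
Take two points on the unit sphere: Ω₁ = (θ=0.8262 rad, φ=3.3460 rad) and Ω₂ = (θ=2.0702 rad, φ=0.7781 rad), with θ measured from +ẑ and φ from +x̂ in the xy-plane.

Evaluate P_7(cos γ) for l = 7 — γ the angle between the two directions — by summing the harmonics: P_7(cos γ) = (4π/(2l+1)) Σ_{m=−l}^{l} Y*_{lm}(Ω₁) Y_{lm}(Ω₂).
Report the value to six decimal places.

Term-by-term m-sum for l=7 (normalisation 4π/15 = 0.837758):
  m=-7: (-0.008111-0.057576i) × (+0.134628+0.149137i) = +0.007495-0.008961i  (running Σ = +0.007495-0.008961i)
  m=-6: (+0.067683+0.188721i) × (+0.017952-0.409708i) = +0.078536-0.024342i  (running Σ = +0.086031-0.033303i)
  m=-5: (-0.204559-0.334575i) × (-0.277648+0.258089i) = +0.143146+0.040099i  (running Σ = +0.229176+0.006796i)
  m=-4: (+0.295422+0.315107i) × (-0.003857-0.000113i) = -0.001104-0.001249i  (running Σ = +0.228072+0.005547i)
  m=-3: (-0.102511-0.072139i) × (+0.238847+0.249541i) = -0.006483-0.042811i  (running Σ = +0.221590-0.037263i)
  m=-2: (-0.281858-0.122107i) × (+0.002281-0.156260i) = -0.019723+0.043765i  (running Σ = +0.201866+0.006501i)
  m=-1: (+0.268985+0.055761i) × (+0.203689-0.200737i) = +0.065983-0.042637i  (running Σ = +0.267849-0.036136i)
  m=0: (+0.233977-0.000000i) × (-0.195156+0.000000i) = -0.045662+0.000000i  (running Σ = +0.222187-0.036136i)
  m=1: (-0.268985+0.055761i) × (-0.203689-0.200737i) = +0.065983+0.042637i  (running Σ = +0.288169+0.006501i)
  m=2: (-0.281858+0.122107i) × (+0.002281+0.156260i) = -0.019723-0.043765i  (running Σ = +0.268446-0.037263i)
  m=3: (+0.102511-0.072139i) × (-0.238847+0.249541i) = -0.006483+0.042811i  (running Σ = +0.261963+0.005547i)
  m=4: (+0.295422-0.315107i) × (-0.003857+0.000113i) = -0.001104+0.001249i  (running Σ = +0.260860+0.006796i)
  m=5: (+0.204559-0.334575i) × (+0.277648+0.258089i) = +0.143146-0.040099i  (running Σ = +0.404005-0.033303i)
  m=6: (+0.067683-0.188721i) × (+0.017952+0.409708i) = +0.078536+0.024342i  (running Σ = +0.482541-0.008961i)
  m=7: (+0.008111-0.057576i) × (-0.134628+0.149137i) = +0.007495+0.008961i  (running Σ = +0.490036+0.000000i)
Total Σ_m = +0.490036+0.000000i. Multiply by 0.837758: +0.410531+0.000000i. P_7(cos γ) = 0.410531

0.410531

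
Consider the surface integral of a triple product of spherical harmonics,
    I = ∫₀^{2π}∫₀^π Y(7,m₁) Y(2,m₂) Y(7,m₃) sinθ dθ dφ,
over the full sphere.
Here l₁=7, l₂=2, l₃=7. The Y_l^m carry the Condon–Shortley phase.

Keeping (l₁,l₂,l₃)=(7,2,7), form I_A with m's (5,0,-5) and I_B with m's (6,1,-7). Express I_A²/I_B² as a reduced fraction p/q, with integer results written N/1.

361/3549

Same 7,2,7: normalisation and zero-m 3j drop out of the ratio.
A: Δ: 2! 12! 2! / 17! → 1/185640; sum: t=0:+1/29030400 t=1:−1/39916800 t=2:+1/1916006400 = 19/1916006400; 3j²(7 2 7; 5 0 -5) = Δ·Π!·Σ² = 361/185640  (sign +1)
B: Δ: 2! 12! 2! / 17! → 1/185640; sum: t=1:−1/958003200 = -1/958003200; 3j²(7 2 7; 6 1 -7) = Δ·Π!·Σ² = 13/680  (sign -1)
I_A²/I_B² = (361/185640)/(13/680) = 361/3549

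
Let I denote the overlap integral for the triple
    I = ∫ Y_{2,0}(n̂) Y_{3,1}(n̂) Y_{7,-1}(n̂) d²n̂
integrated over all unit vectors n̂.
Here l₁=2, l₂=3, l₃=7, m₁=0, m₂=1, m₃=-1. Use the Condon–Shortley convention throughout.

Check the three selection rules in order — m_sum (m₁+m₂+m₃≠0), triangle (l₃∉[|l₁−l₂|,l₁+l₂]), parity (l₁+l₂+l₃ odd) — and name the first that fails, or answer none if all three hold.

m₁+m₂+m₃ = 0 + 1 − 1 = 0  ✓
triangle: need |l₁−l₂| ≤ l₃ ≤ l₁+l₂ = [1,5]; l₃=7 is outside  ✗
parity: l₁+l₂+l₃ = 12 is even

triangle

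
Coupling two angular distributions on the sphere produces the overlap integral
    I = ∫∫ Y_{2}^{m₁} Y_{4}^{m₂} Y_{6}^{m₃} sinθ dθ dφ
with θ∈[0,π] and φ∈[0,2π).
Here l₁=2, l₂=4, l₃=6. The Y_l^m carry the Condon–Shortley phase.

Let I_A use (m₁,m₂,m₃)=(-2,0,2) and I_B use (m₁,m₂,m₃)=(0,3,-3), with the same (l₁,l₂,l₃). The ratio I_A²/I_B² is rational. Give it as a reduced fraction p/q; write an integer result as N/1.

l's match ⇒ only the (l;m) 3-j factors differ between A and B.
A: triangle coeff Δ(2,4,6) = 1/6435; Σ_t [0,0]: t=0:+1/13824 = 1/13824; (3j)²=14/1287 [(2 4 6; -2 0 2)], sign=+1
B: triangle coeff Δ(2,4,6) = 1/6435; Σ_t [0,0]: t=0:+1/20160 = 1/20160; (3j)²=12/715 [(2 4 6; 0 3 -3)], sign=-1
I_A²/I_B² = (14/1287)/(12/715) = 35/54

35/54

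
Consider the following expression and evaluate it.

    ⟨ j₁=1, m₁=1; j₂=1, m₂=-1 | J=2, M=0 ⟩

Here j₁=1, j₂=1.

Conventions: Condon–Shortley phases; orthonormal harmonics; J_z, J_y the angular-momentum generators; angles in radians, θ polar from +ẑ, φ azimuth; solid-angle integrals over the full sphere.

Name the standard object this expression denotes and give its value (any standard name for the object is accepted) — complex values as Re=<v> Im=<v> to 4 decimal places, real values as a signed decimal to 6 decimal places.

Clebsch–Gordan coefficient, +√(1/6) ≈ +0.408248

This is a Clebsch–Gordan (vector-coupling) coefficient.
√[5·0!2!2!/5! · 2!0!0!2!2!2!] = √(8/3)
  +(−1)^0/∏(0,0,0,0,2,2)! = 1/4  (running 1/4)
⟨..|..⟩ = √(8/3)·(1/4) = +0.408248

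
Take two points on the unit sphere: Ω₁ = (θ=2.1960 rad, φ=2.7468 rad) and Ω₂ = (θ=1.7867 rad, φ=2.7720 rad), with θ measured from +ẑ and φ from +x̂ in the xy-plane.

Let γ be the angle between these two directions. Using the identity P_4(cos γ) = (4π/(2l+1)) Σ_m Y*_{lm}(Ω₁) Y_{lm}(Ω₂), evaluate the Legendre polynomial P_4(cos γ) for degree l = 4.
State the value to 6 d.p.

Addition theorem: P_4(cos γ) = (4π/9) Σ_m Y*_{lm}(Ω₁) Y_{lm}(Ω₂), m = −4…4:
  m=-4: (-0.00160 - 0.19128j) × (0.03718 + 0.40113j) = 0.07667 - 0.00775j  (running Σ = 0.07667 - 0.00775j)
  m=-3: (0.14718 - 0.36173j) × (0.11139 + 0.22370j) = 0.09731 - 0.00737j  (running Σ = 0.17398 - 0.01513j)
  m=-2: (0.21646 - 0.21828j) × (-0.16010 - 0.14594j) = -0.06651 + 0.00336j  (running Σ = 0.10747 - 0.01177j)
  m=-1: (-0.12481 + 0.05201j) × (-0.24728 - 0.09579j) = 0.03585 - 0.00090j  (running Σ = 0.14332 - 0.01267j)
  m=0: (-0.33528 + 0.00000j) × (0.17951 + 0.00000j) = -0.06019 + 0.00000j  (running Σ = 0.08313 - 0.01267j)
  m=1: (0.12481 + 0.05201j) × (0.24728 - 0.09579j) = 0.03585 + 0.00090j  (running Σ = 0.11898 - 0.01177j)
  m=2: (0.21646 + 0.21828j) × (-0.16010 + 0.14594j) = -0.06651 - 0.00336j  (running Σ = 0.05247 - 0.01513j)
  m=3: (-0.14718 - 0.36173j) × (-0.11139 + 0.22370j) = 0.09731 + 0.00737j  (running Σ = 0.14978 - 0.00775j)
  m=4: (-0.00160 + 0.19128j) × (0.03718 - 0.40113j) = 0.07667 + 0.00775j  (running Σ = 0.22645 + 0.00000j)
Total Σ_m = 0.22645 + 0.00000j. Multiply by 1.396263: 0.31618 + 0.00000j. P_4(cos γ) = 0.316185

0.316185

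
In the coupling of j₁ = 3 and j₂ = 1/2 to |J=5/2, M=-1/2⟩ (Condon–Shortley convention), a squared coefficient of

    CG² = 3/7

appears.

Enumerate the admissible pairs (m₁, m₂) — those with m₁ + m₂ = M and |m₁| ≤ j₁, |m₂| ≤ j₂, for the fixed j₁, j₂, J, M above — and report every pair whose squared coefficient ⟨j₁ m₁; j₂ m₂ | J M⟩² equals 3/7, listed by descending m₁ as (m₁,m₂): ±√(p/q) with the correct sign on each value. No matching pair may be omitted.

Admissible pairs with m₁+m₂ = M = -1/2: (-1,1/2), (0,-1/2)
  (m₁,m₂)=(0,-1/2): CG² = 3/7, CG = +√(3/7)   ← matches the target
  (m₁,m₂)=(-1,1/2): CG² = 4/7, CG = −√(4/7)
Pairs with CG² = 3/7: (0,-1/2): +√(3/7)

(0,-1/2): +√(3/7)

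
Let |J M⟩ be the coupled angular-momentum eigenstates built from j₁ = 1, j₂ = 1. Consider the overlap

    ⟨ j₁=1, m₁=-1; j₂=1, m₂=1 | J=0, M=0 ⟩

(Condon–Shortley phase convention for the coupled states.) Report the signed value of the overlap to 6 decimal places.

j₁+j₂−J=2  J+j₁−j₂=0  J−j₁+j₂=0  j₁+j₂+J+1=3
(j₁±m₁, j₂±m₂, J±M) = (0,2,2,0,0,0)
P² = 4/3
sum k=2..2:
  [2] +1/2 = 1/2
S = 1/2
C² = P²·S² = 1/3 ; C = +0.577350

+√(1/3) = +0.577350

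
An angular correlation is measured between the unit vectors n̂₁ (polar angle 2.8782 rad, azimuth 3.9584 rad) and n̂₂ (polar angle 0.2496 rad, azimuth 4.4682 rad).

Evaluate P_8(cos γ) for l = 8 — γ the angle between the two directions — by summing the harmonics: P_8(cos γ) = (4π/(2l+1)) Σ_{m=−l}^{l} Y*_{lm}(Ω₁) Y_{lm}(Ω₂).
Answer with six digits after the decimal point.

Addition theorem: P_8(cos γ) = (4π/17) Σ_m Y*_{lm}(Ω₁) Y_{lm}(Ω₂), m = −8…8:
  [-8]  conj(Y_{8,-8})(Ω₁) = +0.000011+0.000003i ; Y_{8,-8}(Ω₂) = -0.000003+0.000007i ; Δ = -0.000000+0.000000i
  [-7]  conj(Y_{8,-7})(Ω₁) = +0.000136-0.000087i ; Y_{8,-7}(Ω₂) = +0.000111+0.000015i ; Δ = +0.000000-0.000000i
  [-6]  conj(Y_{8,-6})(Ω₁) = +0.000285-0.001495i ; Y_{8,-6}(Ω₂) = -0.000118-0.001113i ; Δ = -0.000002-0.000000i
  [-5]  conj(Y_{8,-5})(Ω₁) = -0.006064-0.008346i ; Y_{8,-5}(Ω₂) = -0.007546+0.002753i ; Δ = +0.000069+0.000046i
  [-4]  conj(Y_{8,-4})(Ω₁) = -0.051276-0.006476i ; Y_{8,-4}(Ω₂) = +0.023895+0.035378i ; Δ = -0.000996-0.001969i
  [-3]  conj(Y_{8,-3})(Ω₁) = -0.145120+0.120058i ; Y_{8,-3}(Ω₂) = +0.110676-0.123034i ; Δ = -0.001290+0.031142i
  [-2]  conj(Y_{8,-2})(Ω₁) = -0.029290+0.465648i ; Y_{8,-2}(Ω₂) = -0.387461-0.205861i ; Δ = +0.107207-0.174391i
  [-1]  conj(Y_{8,-1})(Ω₁) = +0.441071+0.469687i ; Y_{8,-1}(Ω₂) = -0.160096+0.642541i ; Δ = -0.372407+0.208211i
  [+0]  conj(Y_{8,0})(Ω₁) = +0.103146-0.000000i ; Y_{8,0}(Ω₂) = +0.179658+0.000000i ; Δ = +0.018531+0.000000i
  [+1]  conj(Y_{8,1})(Ω₁) = -0.441071+0.469687i ; Y_{8,1}(Ω₂) = +0.160096+0.642541i ; Δ = -0.372407-0.208211i
  [+2]  conj(Y_{8,2})(Ω₁) = -0.029290-0.465648i ; Y_{8,2}(Ω₂) = -0.387461+0.205861i ; Δ = +0.107207+0.174391i
  [+3]  conj(Y_{8,3})(Ω₁) = +0.145120+0.120058i ; Y_{8,3}(Ω₂) = -0.110676-0.123034i ; Δ = -0.001290-0.031142i
  [+4]  conj(Y_{8,4})(Ω₁) = -0.051276+0.006476i ; Y_{8,4}(Ω₂) = +0.023895-0.035378i ; Δ = -0.000996+0.001969i
  [+5]  conj(Y_{8,5})(Ω₁) = +0.006064-0.008346i ; Y_{8,5}(Ω₂) = +0.007546+0.002753i ; Δ = +0.000069-0.000046i
  [+6]  conj(Y_{8,6})(Ω₁) = +0.000285+0.001495i ; Y_{8,6}(Ω₂) = -0.000118+0.001113i ; Δ = -0.000002+0.000000i
  [+7]  conj(Y_{8,7})(Ω₁) = -0.000136-0.000087i ; Y_{8,7}(Ω₂) = -0.000111+0.000015i ; Δ = +0.000000+0.000000i
  [+8]  conj(Y_{8,8})(Ω₁) = +0.000011-0.000003i ; Y_{8,8}(Ω₂) = -0.000003-0.000007i ; Δ = -0.000000-0.000000i
Accumulated sum -0.516307+0.000000i; after 4π/(2l+1) scaling, -0.381653+0.000000i ⇒ P_8 = -0.381653

-0.381653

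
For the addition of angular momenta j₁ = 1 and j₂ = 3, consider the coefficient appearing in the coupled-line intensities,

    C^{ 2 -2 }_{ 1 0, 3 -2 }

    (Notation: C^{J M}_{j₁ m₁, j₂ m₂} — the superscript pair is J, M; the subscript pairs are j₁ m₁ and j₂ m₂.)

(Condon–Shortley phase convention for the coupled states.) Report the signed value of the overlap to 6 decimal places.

j₁+j₂−J=2  J+j₁−j₂=0  J−j₁+j₂=4  j₁+j₂+J+1=7
(j₁±m₁, j₂±m₂, J±M) = (1,1,1,5,0,4)
P² = 960/7
sum k=1..1:
  [1] −1/24 = -1/24
S = -1/24
C² = P²·S² = 5/21 ; C = -0.487950

−√(5/21) ≈ -0.487950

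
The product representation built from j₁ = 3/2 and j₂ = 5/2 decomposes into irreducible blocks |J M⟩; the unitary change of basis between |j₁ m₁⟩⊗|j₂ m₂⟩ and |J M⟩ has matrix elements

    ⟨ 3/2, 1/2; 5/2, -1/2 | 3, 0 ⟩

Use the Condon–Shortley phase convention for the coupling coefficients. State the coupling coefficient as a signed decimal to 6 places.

triangle: 1!×2!×4!/8! = 48/40320
(j±m)!: 2!×1!×2!×3!×3!×3! = 864
prefactor² = (2J+1)×Δ×N² = 36/5
  k=0: +1/(0!×1!×1!×2!×1!×2!) = 1/4
  k=1: −1/(1!×0!×0!×1!×2!×3!) = -1/12
Σ = 1/6  ⇒  CG² = 36/5×(1/6)² = 1/5
CG = +√(1/5) = +0.447214

+√(1/5) ≈ +0.447214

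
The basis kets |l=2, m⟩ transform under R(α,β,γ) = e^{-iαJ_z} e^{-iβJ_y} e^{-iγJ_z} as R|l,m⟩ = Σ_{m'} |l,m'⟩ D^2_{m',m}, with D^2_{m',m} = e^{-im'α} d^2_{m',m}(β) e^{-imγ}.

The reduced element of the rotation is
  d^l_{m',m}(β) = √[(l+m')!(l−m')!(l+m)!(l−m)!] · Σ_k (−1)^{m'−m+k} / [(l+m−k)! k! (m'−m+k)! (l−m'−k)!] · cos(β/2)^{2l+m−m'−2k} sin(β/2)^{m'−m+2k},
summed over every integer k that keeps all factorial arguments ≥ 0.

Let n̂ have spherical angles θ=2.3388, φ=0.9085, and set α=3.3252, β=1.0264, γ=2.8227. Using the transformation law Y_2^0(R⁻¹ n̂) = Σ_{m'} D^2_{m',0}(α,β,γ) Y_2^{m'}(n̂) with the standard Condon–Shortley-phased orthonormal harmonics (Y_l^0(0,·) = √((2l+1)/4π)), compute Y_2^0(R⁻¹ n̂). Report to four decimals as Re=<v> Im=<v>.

Re=0.3214 Im=0.0000

Need the full column D^2_{m',0} for m'=−2..2 at α=3.3252, β=1.0264, γ=2.8227.
cos(β/2)=0.871178, sin(β/2)=0.490968
d^2_{-2,0}: single k=2 term ⇒ +0.448121;  D = +0.418245+0.160883i
d^2_{-1,0}: k∈[1..2] ⇒ +0.795150 -0.252546 = +0.542604;  D = -0.533483-0.099067i
d^2_{0,0}: k∈[0..2] ⇒ +0.576006 -0.731778 +0.058105 = -0.097667;  D = -0.097667+0.000000i
d^2_{1,0}: k∈[0..1] ⇒ -0.795150 +0.252546 = -0.542604;  D = +0.533483-0.099067i
d^2_{2,0}: single k=0 term ⇒ +0.448121;  D = +0.418245-0.160883i
Y_2^{m'}(θ=2.3388,φ=0.9085) and Σ D·Y over m':
  (+0.4182+0.1609i)·(-0.0487-0.1938i)  (-0.5335-0.0991i)·(-0.2374+0.3044i)  (-0.0977+0.0000i)·(+0.1412+0.0000i)  (+0.5335-0.0991i)·(+0.2374+0.3044i)  (+0.4182-0.1609i)·(-0.0487+0.1938i)
Y_2^0(R⁻¹ n̂) = +0.321429+0.000000i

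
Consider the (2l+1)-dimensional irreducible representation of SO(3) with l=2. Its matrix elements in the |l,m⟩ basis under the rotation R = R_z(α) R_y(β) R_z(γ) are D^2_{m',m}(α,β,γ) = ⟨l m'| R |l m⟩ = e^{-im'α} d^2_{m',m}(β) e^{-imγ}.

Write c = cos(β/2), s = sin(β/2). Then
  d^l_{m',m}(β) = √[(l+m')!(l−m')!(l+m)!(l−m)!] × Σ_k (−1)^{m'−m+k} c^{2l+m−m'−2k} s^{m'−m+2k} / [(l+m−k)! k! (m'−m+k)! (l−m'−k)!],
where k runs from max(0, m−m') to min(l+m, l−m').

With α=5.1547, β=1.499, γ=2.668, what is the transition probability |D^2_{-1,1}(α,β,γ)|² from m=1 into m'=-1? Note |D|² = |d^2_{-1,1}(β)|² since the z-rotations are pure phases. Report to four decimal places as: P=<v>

D^2_{-1,1}(5.1547,1.4990,2.6680) = e^{-i·-1·5.1547}·d^2_{-1,1}(1.4990)·e^{-i·1·2.6680}. Compute d first:
With c≡cos(β/2)=0.732030 and s≡sin(β/2)=0.681273, N=[1·6·6·1]^{1/2}=6.000000
The bounds max(0,m−m')=2 and min(l+m,l−m')=3 give 2 terms
  k=2: (−1)^0·6.0000/(2)·0.7320^2·0.6813^2 = +0.746141
  k=3: (−1)^1·6.0000/(6)·0.7320^0·0.6813^4 = -0.215419
d^2_{-1,1}(1.4990) = +0.746141 -0.215419 = +0.530721
|D^2_{-1,1}|² = |d^2_{-1,1}(β)|² = (+0.530721)² = 0.281665 (the z-rotation phases have unit modulus)

P=0.2817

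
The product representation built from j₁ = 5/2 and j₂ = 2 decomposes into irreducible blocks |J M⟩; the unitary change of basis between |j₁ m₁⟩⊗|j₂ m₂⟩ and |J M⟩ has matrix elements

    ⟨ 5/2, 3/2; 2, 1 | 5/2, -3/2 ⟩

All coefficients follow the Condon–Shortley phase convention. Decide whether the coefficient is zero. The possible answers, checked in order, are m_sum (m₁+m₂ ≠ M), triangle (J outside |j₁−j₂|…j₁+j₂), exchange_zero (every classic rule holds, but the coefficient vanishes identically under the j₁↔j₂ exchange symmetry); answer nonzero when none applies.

m_sum

m-sum: m₁+m₂ = 3/2+1 = 5/2, M = -3/2  ✗ ⇒ coefficient is 0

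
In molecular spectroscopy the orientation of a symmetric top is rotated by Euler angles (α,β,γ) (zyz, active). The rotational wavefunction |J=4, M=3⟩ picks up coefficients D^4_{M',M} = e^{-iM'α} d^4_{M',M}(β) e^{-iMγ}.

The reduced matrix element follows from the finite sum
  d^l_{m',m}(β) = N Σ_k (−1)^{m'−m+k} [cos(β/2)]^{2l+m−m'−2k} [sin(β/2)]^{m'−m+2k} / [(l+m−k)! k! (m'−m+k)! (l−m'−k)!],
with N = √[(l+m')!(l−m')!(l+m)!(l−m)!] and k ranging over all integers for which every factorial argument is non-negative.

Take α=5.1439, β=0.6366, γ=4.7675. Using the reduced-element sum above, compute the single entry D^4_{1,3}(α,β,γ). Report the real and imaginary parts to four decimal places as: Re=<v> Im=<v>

Split into d^4_{1,3}(β=0.6366) × two z-phases.
c=cos(0.636600/2)=0.949769, s=sin(0.636600/2)=0.312952; N=√[120·6·5040·1]=1904.940944
Admissible k: 2..3 (factorial args all ≥0)
  k=2: (−1)^0·1904.9409/(240)·0.9498^6·0.3130^2 = +0.570603
  k=3: (−1)^1·1904.9409/(144)·0.9498^4·0.3130^4 = -0.103253
d^4_{1,3}(0.6366) = +0.570603 -0.103253 = +0.467350
Phases: e^{-i·(1)·5.1439}=+0.418244+0.908335i, e^{-i·(3)·4.7675}=-0.164581-0.986364i ⇒ D=+0.386552-0.262667i

Re=0.3866 Im=-0.2627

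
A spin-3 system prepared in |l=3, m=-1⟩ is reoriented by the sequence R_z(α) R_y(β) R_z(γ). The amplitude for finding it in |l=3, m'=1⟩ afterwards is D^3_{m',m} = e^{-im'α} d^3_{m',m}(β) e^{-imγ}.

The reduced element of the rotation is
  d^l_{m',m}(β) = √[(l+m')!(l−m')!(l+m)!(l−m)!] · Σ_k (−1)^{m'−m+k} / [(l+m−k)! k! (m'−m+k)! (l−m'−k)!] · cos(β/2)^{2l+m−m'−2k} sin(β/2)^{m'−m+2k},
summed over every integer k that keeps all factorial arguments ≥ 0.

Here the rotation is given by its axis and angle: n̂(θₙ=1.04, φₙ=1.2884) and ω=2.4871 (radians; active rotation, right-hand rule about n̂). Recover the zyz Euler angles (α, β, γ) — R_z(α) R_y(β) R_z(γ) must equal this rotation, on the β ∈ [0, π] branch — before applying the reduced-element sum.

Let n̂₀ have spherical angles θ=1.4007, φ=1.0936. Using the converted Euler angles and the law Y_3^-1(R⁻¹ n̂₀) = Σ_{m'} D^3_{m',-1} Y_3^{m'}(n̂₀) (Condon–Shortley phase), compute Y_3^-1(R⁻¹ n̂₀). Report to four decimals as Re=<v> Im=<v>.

Re=0.1580 Im=-0.3967

Axis–angle → zyz. n̂ = (sinθₙcosφₙ, sinθₙsinφₙ, cosθₙ) = (+0.240316, +0.828245, +0.506220), ω = 2.4871.
R = I cosω + sinω [n̂]ₓ + (1−cosω) n̂n̂ᵀ gives
  R = [-0.689788, +0.048785, +0.722366; +0.665115, +0.436867, +0.605615; -0.286033, +0.898202, -0.333793]
β = atan2(√(R₁₃²+R₂₃²), R₃₃) = 1.911121; α = atan2(R₂₃, R₁₃) mod 2π = 0.697707; γ = atan2(R₃₂, −R₃₁) mod 2π = 1.262500
Need the full column D^3_{m',-1} for m'=−3..3 at α=0.6977, β=1.9111, γ=1.2625.
cos(β/2)=0.577151, sin(β/2)=0.816637
d^3_{-3,-1}: single k=2 term ⇒ +0.286591;  D = -0.280052-0.060871i
d^3_{-2,-1}: k∈[1..2] ⇒ +0.165378 -0.662196 = -0.496818;  D = +0.439828-0.231040i
d^3_{-1,-1}: k∈[0..2] ⇒ +0.036960 -0.591980 +0.888889 = +0.333870;  D = -0.126751+0.308874i
d^3_{0,-1}: k∈[0..2] ⇒ -0.181162 +1.088099 -0.726150 = +0.180786;  D = +0.054857+0.172263i
d^3_{1,-1}: k∈[0..2] ⇒ +0.443985 -1.185185 +0.296603 = -0.444597;  D = -0.375551-0.237966i
d^3_{2,-1}: k∈[0..1] ⇒ -0.662196 +0.662881 = +0.000686;  D = +0.000679-0.000091i
d^3_{3,-1}: single k=0 term ⇒ +0.573775;  D = +0.386964-0.423647i
Y_3^{m'}(θ=1.4007,φ=1.0936) and Σ D·Y over m':
  (-0.2801-0.0609i)·(-0.3956+0.0554i)  (+0.4398-0.2310i)·(-0.0971-0.1371i)  (-0.1268+0.3089i)·(-0.1253+0.2424i)  (+0.0549+0.1723i)·(-0.1805+0.0000i)  (-0.3756-0.2380i)·(+0.1253+0.2424i)  (+0.0007-0.0001i)·(-0.0971+0.1371i)  (+0.3870-0.4236i)·(+0.3956+0.0554i)
Y_3^-1(R⁻¹ n̂) = +0.157965-0.396713i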